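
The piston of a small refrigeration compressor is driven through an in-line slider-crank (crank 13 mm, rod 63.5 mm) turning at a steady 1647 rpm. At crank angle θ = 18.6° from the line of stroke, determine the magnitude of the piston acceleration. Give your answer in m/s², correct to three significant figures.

430

ω = 2π·1647/60 = 172.5 rad/s
x(θ) = r cosθ + √(L² − r² sin²θ); with ω constant, a = ω²·d²x/dθ².
d²x/dθ² = −r cosθ − r²(cos2θ)/√u − r⁴ sin²2θ/(4u^{3/2}),  u = L² − r² sin²θ = 0.00401506 m².
Substituting r = 0.013 m, L = 0.0635 m, θ = 18.6°: d²x/dθ² = -0.014456 m.
a = ω²·d²x/dθ² = (172.5)²·(-0.014456) = -430.01 m/s²;  |a| = 430.01 m/s².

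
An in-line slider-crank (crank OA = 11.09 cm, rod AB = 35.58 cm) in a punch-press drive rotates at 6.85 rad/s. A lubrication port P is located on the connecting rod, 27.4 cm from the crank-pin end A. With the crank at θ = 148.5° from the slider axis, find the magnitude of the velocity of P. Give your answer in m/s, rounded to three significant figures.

ω = 6.85 rad/s.  Crank-pin speed |V_A| = rω = 0.75966 m/s, perpendicular to OA.
Rod angle: sinφ = −(r/L) sinθ ⇒ φ = -9.373°; ω_rod = −rω cosθ/√(L²−r²sin²θ) = +1.8451 rad/s.
V_P = V_A + ω_rod × AP, with AP = 0.274 m along the rod.
Components: V_Px = −rω sinθ − a·ω_rod·sinφ = -0.31459 m/s;  V_Py = rω cosθ + a·ω_rod·cosφ = -0.14891 m/s.
|V_P| = √(V_Px² + V_Py²) = 0.34805 m/s.

0.348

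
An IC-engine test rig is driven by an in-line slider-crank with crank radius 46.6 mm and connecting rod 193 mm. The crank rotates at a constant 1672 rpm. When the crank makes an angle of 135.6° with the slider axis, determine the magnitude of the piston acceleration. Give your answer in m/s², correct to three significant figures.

ω = 2π·1672/60 = 175.1 rad/s
x(θ) = r cosθ + √(L² − r² sin²θ); with ω constant, a = ω²·d²x/dθ².
d²x/dθ² = −r cosθ − r²(cos2θ)/√u − r⁴ sin²2θ/(4u^{3/2}),  u = L² − r² sin²θ = 0.036186 m².
Substituting r = 0.0466 m, L = 0.193 m, θ = 135.6°: d²x/dθ² = +0.032884 m.
a = ω²·d²x/dθ² = (175.1)²·(+0.032884) = +1008.1 m/s²;  |a| = 1008.1 m/s².

1010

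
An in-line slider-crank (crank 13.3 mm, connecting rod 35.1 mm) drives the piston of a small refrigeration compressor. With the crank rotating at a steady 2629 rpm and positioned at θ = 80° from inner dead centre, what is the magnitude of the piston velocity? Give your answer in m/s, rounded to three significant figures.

3.86

ω = 2π·2629/60 = 275.3 rad/s
For an in-line slider-crank, x = r cosθ + √(L² − r² sin²θ), so v = −rω sinθ·[1 + r cosθ/√(L² − r² sin²θ)].
With r = 0.0133 m, L = 0.0351 m, θ = 80°: √(L² − r² sin²θ) = 0.032565 m.
v = −0.0133·275.3·0.98481·[1 + 0.0133·0.17365/0.032565] = -3.8617 m/s.
|v| = 3.8617 m/s.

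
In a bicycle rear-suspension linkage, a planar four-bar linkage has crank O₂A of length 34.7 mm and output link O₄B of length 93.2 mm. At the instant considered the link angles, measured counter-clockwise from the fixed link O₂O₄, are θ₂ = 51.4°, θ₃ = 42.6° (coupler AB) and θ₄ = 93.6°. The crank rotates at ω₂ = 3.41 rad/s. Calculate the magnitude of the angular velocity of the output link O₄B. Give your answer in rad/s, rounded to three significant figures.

ω₂ = 3.41 rad/s
Differentiating the loop-closure r₂e^{iθ₂}+r₃e^{iθ₃}=r₁+r₄e^{iθ₄} gives r₂ω₂e^{iθ₂}+r₃ω₃e^{iθ₃}=r₄ω₄e^{iθ₄}.
Eliminating the other unknown: ω₄ = r₂ω₂ sin(θ₂−θ₃) / [r₄ sin(θ₄−θ₃)].
Numerator sine = +0.15299; denominator sine = +0.77715.
Result = 0.0347·3.41·(+0.15299) / (0.0932·(+0.77715)) = +0.24993 rad/s; magnitude 0.24993 rad/s.

0.250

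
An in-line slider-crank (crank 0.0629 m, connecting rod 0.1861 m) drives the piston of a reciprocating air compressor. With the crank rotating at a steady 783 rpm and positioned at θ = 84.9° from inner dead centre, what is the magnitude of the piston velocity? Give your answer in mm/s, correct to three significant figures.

ω = 2π·783/60 = 82 rad/s
For an in-line slider-crank, x = r cosθ + √(L² − r² sin²θ), so v = −rω sinθ·[1 + r cosθ/√(L² − r² sin²θ)].
With r = 0.0629 m, L = 0.1861 m, θ = 84.9°: √(L² − r² sin²θ) = 0.17524 m.
v = −0.0629·82·0.99604·[1 + 0.0629·0.08889/0.17524] = -5.301 m/s.
|v| = 5.301 m/s = 5301 mm/s.

5300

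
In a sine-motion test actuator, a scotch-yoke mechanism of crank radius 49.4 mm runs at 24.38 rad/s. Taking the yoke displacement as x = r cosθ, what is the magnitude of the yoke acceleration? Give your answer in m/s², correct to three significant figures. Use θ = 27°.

26.2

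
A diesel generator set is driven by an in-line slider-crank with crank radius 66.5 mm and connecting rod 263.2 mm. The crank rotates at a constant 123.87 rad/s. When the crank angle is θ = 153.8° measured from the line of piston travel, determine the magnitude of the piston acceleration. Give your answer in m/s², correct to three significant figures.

ω = 123.9 rad/s
x(θ) = r cosθ + √(L² − r² sin²θ); with ω constant, a = ω²·d²x/dθ².
d²x/dθ² = −r cosθ − r²(cos2θ)/√u − r⁴ sin²2θ/(4u^{3/2}),  u = L² − r² sin²θ = 0.0684122 m².
Substituting r = 0.0665 m, L = 0.2632 m, θ = 153.8°: d²x/dθ² = +0.04918 m.
a = ω²·d²x/dθ² = (123.9)²·(+0.04918) = +754.61 m/s²;  |a| = 754.61 m/s².

755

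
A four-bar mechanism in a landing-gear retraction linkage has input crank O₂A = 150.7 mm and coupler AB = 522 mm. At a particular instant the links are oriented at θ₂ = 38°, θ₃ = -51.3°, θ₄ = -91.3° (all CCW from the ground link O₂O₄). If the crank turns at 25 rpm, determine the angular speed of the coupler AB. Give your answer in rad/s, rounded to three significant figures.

ω₂ = 2.618 rad/s (from 25 rpm).
Differentiating the loop-closure r₂e^{iθ₂}+r₃e^{iθ₃}=r₁+r₄e^{iθ₄} gives r₂ω₂e^{iθ₂}+r₃ω₃e^{iθ₃}=r₄ω₄e^{iθ₄}.
Eliminating the other unknown: ω₃ = r₂ω₂ sin(θ₄−θ₂) / [r₃ sin(θ₃−θ₄)].
Numerator sine = -0.77384; denominator sine = +0.64279.
Result = 0.1507·2.618·(-0.77384) / (0.522·(+0.64279)) = -0.9099 rad/s; magnitude 0.9099 rad/s.

0.910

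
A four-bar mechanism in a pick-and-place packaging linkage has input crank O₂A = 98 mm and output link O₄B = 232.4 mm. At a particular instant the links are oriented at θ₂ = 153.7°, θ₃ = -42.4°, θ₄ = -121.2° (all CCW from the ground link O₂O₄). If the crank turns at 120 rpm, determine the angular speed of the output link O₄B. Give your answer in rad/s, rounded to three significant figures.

ω₂ = 12.57 rad/s (from 120 rpm).
Differentiating the loop-closure r₂e^{iθ₂}+r₃e^{iθ₃}=r₁+r₄e^{iθ₄} gives r₂ω₂e^{iθ₂}+r₃ω₃e^{iθ₃}=r₄ω₄e^{iθ₄}.
Eliminating the other unknown: ω₄ = r₂ω₂ sin(θ₂−θ₃) / [r₄ sin(θ₄−θ₃)].
Numerator sine = -0.27731; denominator sine = -0.98096.
Result = 0.098·12.57·(-0.27731) / (0.2324·(-0.98096)) = +1.498 rad/s; magnitude 1.498 rad/s.

1.50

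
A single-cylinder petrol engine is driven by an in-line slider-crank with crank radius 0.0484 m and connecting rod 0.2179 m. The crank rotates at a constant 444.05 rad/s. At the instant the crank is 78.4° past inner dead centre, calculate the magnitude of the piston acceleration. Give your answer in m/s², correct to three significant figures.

ω = 444.1 rad/s
x(θ) = r cosθ + √(L² − r² sin²θ); with ω constant, a = ω²·d²x/dθ².
d²x/dθ² = −r cosθ − r²(cos2θ)/√u − r⁴ sin²2θ/(4u^{3/2}),  u = L² − r² sin²θ = 0.0452326 m².
Substituting r = 0.0484 m, L = 0.2179 m, θ = 78.4°: d²x/dθ² = +0.00036952 m.
a = ω²·d²x/dθ² = (444.1)²·(+0.00036952) = +72.862 m/s²;  |a| = 72.862 m/s².

72.9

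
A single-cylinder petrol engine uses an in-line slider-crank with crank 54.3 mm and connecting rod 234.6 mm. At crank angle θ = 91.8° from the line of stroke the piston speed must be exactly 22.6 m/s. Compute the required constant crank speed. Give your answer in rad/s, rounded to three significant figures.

For an in-line slider-crank, |v_piston| = rω|sinθ|·[1 + r cosθ/√(L² − r² sin²θ)].
With r = 0.0543 m, L = 0.2346 m, θ = 91.8°: the bracketed kinematic factor |dx/dθ| = 0.053868 m.
ω = v/|dx/dθ| = 22.6/0.053868 = 419.55 rad/s.

420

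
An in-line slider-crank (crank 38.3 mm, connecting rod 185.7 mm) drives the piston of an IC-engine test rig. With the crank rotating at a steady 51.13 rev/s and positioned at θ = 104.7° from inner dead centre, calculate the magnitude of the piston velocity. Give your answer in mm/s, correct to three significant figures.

11300

ω = 2π·51.1 = 321.3 rad/s
For an in-line slider-crank, x = r cosθ + √(L² − r² sin²θ), so v = −rω sinθ·[1 + r cosθ/√(L² − r² sin²θ)].
With r = 0.0383 m, L = 0.1857 m, θ = 104.7°: √(L² − r² sin²θ) = 0.18197 m.
v = −0.0383·321.3·0.96727·[1 + 0.0383·-0.25376/0.18197] = -11.266 m/s.
|v| = 11.266 m/s = 11266 mm/s.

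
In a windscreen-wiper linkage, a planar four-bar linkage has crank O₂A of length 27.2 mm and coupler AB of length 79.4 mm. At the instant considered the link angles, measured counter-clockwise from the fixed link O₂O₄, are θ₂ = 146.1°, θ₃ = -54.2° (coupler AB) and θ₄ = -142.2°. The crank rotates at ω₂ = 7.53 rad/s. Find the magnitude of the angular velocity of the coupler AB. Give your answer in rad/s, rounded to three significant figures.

ω₂ = 7.53 rad/s
Differentiating the loop-closure r₂e^{iθ₂}+r₃e^{iθ₃}=r₁+r₄e^{iθ₄} gives r₂ω₂e^{iθ₂}+r₃ω₃e^{iθ₃}=r₄ω₄e^{iθ₄}.
Eliminating the other unknown: ω₃ = r₂ω₂ sin(θ₄−θ₂) / [r₃ sin(θ₃−θ₄)].
Numerator sine = +0.94943; denominator sine = +0.99939.
Result = 0.0272·7.53·(+0.94943) / (0.0794·(+0.99939)) = +2.4506 rad/s; magnitude 2.4506 rad/s.

2.45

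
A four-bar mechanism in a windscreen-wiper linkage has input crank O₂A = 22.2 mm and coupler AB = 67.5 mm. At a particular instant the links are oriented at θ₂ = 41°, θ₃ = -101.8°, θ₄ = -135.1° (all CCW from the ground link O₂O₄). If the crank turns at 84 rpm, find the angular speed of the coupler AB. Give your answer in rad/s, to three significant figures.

ω₂ = 8.796 rad/s (from 84 rpm).
Differentiating the loop-closure r₂e^{iθ₂}+r₃e^{iθ₃}=r₁+r₄e^{iθ₄} gives r₂ω₂e^{iθ₂}+r₃ω₃e^{iθ₃}=r₄ω₄e^{iθ₄}.
Eliminating the other unknown: ω₃ = r₂ω₂ sin(θ₄−θ₂) / [r₃ sin(θ₃−θ₄)].
Numerator sine = -0.06802; denominator sine = +0.54902.
Result = 0.0222·8.796·(-0.06802) / (0.0675·(+0.54902)) = -0.3584 rad/s; magnitude 0.3584 rad/s.

0.358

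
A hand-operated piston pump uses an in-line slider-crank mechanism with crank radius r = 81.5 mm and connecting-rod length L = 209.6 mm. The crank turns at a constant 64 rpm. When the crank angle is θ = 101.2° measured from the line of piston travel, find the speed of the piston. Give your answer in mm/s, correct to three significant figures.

492

ω = 2π·64/60 = 6.702 rad/s
For an in-line slider-crank, x = r cosθ + √(L² − r² sin²θ), so v = −rω sinθ·[1 + r cosθ/√(L² − r² sin²θ)].
With r = 0.0815 m, L = 0.2096 m, θ = 101.2°: √(L² − r² sin²θ) = 0.19375 m.
v = −0.0815·6.702·0.98096·[1 + 0.0815·-0.19423/0.19375] = -0.49204 m/s.
|v| = 0.49204 m/s = 492.04 mm/s.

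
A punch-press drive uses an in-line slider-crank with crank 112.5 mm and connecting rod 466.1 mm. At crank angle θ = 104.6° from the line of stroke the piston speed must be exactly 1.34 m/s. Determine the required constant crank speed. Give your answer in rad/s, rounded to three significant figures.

For an in-line slider-crank, |v_piston| = rω|sinθ|·[1 + r cosθ/√(L² − r² sin²θ)].
With r = 0.1125 m, L = 0.4661 m, θ = 104.6°: the bracketed kinematic factor |dx/dθ| = 0.10206 m.
ω = v/|dx/dθ| = 1.34/0.10206 = 13.13 rad/s.

13.1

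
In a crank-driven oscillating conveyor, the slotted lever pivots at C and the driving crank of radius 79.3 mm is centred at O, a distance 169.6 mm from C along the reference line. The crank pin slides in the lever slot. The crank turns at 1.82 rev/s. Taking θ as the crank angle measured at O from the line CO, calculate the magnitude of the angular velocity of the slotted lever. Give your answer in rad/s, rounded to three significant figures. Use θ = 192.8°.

ω = 11.44 rad/s (from 1.82 rev/s).
Crank pin A relative to C: A = (d + r cosθ, r sinθ); lever angle φ = atan2(r sinθ, d + r cosθ).
Differentiating tanφ: φ̇ = rω(d cosθ + r)/(d² + r² + 2dr cosθ).
d² + r² + 2dr cosθ = |CA|² = 0.00882254 m²;  d cosθ + r = -0.086085 m.
|ω_lever| = |0.0793·11.44·-0.086085| / 0.00882254 = 8.8483 rad/s.

8.85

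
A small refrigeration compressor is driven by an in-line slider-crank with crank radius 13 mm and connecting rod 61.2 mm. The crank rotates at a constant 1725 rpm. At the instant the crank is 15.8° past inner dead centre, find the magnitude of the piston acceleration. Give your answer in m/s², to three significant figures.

485

ω = 2π·1725/60 = 180.6 rad/s
x(θ) = r cosθ + √(L² − r² sin²θ); with ω constant, a = ω²·d²x/dθ².
d²x/dθ² = −r cosθ − r²(cos2θ)/√u − r⁴ sin²2θ/(4u^{3/2}),  u = L² − r² sin²θ = 0.00373291 m².
Substituting r = 0.013 m, L = 0.0612 m, θ = 15.8°: d²x/dθ² = -0.014873 m.
a = ω²·d²x/dθ² = (180.6)²·(-0.014873) = -485.34 m/s²;  |a| = 485.34 m/s².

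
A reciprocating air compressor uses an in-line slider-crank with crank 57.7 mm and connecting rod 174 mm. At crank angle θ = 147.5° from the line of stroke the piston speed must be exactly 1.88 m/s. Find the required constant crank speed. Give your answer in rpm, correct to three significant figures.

809

For an in-line slider-crank, |v_piston| = rω|sinθ|·[1 + r cosθ/√(L² − r² sin²θ)].
With r = 0.0577 m, L = 0.174 m, θ = 147.5°: the bracketed kinematic factor |dx/dθ| = 0.022191 m.
ω = v/|dx/dθ| = 1.88/0.022191 = 84.72 rad/s.
N = 60ω/(2π) = 809.02 rpm.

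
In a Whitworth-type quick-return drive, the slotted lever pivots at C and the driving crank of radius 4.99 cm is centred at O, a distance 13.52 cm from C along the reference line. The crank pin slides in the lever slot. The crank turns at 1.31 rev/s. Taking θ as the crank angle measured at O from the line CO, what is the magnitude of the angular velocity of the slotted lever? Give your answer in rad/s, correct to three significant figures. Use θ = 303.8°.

1.82

ω = 8.231 rad/s (from 1.31 rev/s).
Crank pin A relative to C: A = (d + r cosθ, r sinθ); lever angle φ = atan2(r sinθ, d + r cosθ).
Differentiating tanφ: φ̇ = rω(d cosθ + r)/(d² + r² + 2dr cosθ).
d² + r² + 2dr cosθ = |CA|² = 0.0282751 m²;  d cosθ + r = +0.12511 m.
|ω_lever| = |0.0499·8.231·+0.12511| / 0.0282751 = 1.8174 rad/s.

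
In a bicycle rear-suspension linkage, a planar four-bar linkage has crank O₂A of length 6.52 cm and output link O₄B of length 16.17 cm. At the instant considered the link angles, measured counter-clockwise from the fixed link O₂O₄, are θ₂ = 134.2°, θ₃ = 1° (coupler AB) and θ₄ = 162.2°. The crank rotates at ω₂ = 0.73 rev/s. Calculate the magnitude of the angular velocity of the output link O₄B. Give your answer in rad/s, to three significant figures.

4.18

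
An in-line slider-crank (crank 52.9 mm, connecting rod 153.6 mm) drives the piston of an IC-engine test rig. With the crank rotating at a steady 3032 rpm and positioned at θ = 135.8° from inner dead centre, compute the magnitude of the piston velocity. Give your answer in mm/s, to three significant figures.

ω = 2π·3032/60 = 317.5 rad/s
For an in-line slider-crank, x = r cosθ + √(L² − r² sin²θ), so v = −rω sinθ·[1 + r cosθ/√(L² − r² sin²θ)].
With r = 0.0529 m, L = 0.1536 m, θ = 135.8°: √(L² − r² sin²θ) = 0.14911 m.
v = −0.0529·317.5·0.69717·[1 + 0.0529·-0.71691/0.14911] = -8.7315 m/s.
|v| = 8.7315 m/s = 8731.5 mm/s.

8730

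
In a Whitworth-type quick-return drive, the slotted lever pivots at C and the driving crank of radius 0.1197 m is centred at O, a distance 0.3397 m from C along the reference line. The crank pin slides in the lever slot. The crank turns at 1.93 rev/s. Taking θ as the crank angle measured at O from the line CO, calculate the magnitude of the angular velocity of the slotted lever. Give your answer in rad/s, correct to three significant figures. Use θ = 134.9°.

2.41

ω = 12.13 rad/s (from 1.93 rev/s).
Crank pin A relative to C: A = (d + r cosθ, r sinθ); lever angle φ = atan2(r sinθ, d + r cosθ).
Differentiating tanφ: φ̇ = rω(d cosθ + r)/(d² + r² + 2dr cosθ).
d² + r² + 2dr cosθ = |CA|² = 0.0723198 m²;  d cosθ + r = -0.12008 m.
|ω_lever| = |0.1197·12.13·-0.12008| / 0.0723198 = 2.4102 rad/s.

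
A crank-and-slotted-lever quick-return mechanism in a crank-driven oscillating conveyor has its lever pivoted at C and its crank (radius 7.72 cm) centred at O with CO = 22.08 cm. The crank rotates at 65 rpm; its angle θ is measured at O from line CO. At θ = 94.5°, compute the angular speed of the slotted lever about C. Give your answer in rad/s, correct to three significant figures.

0.605

ω = 6.807 rad/s (from 65 rpm).
Crank pin A relative to C: A = (d + r cosθ, r sinθ); lever angle φ = atan2(r sinθ, d + r cosθ).
Differentiating tanφ: φ̇ = rω(d cosθ + r)/(d² + r² + 2dr cosθ).
d² + r² + 2dr cosθ = |CA|² = 0.0520377 m²;  d cosθ + r = +0.059876 m.
|ω_lever| = |0.0772·6.807·+0.059876| / 0.0520377 = 0.60464 rad/s.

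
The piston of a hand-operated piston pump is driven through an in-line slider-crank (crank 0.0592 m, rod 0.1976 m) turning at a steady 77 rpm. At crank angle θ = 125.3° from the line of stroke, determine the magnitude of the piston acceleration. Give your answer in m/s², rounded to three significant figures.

2.59

ω = 2π·77/60 = 8.063 rad/s
x(θ) = r cosθ + √(L² − r² sin²θ); with ω constant, a = ω²·d²x/dθ².
d²x/dθ² = −r cosθ − r²(cos2θ)/√u − r⁴ sin²2θ/(4u^{3/2}),  u = L² − r² sin²θ = 0.0367114 m².
Substituting r = 0.0592 m, L = 0.1976 m, θ = 125.3°: d²x/dθ² = +0.039896 m.
a = ω²·d²x/dθ² = (8.063)²·(+0.039896) = +2.594 m/s²;  |a| = 2.594 m/s².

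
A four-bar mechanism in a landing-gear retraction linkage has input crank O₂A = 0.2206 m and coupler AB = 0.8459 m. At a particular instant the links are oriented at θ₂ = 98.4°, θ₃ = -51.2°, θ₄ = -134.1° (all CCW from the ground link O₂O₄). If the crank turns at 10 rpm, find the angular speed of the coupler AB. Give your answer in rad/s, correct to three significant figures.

0.218

ω₂ = 1.047 rad/s (from 10 rpm).
Differentiating the loop-closure r₂e^{iθ₂}+r₃e^{iθ₃}=r₁+r₄e^{iθ₄} gives r₂ω₂e^{iθ₂}+r₃ω₃e^{iθ₃}=r₄ω₄e^{iθ₄}.
Eliminating the other unknown: ω₃ = r₂ω₂ sin(θ₄−θ₂) / [r₃ sin(θ₃−θ₄)].
Numerator sine = +0.79335; denominator sine = +0.99233.
Result = 0.2206·1.047·(+0.79335) / (0.8459·(+0.99233)) = +0.21834 rad/s; magnitude 0.21834 rad/s.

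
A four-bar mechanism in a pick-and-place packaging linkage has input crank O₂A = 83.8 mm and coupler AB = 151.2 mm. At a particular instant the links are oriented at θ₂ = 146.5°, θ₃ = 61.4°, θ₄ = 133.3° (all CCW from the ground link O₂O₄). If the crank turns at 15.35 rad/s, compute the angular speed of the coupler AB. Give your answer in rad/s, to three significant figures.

2.04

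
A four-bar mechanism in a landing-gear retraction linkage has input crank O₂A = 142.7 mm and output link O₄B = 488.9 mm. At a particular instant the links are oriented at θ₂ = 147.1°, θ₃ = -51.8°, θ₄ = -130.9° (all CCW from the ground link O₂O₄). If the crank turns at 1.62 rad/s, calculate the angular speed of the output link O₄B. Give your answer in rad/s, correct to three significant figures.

ω₂ = 1.62 rad/s
Differentiating the loop-closure r₂e^{iθ₂}+r₃e^{iθ₃}=r₁+r₄e^{iθ₄} gives r₂ω₂e^{iθ₂}+r₃ω₃e^{iθ₃}=r₄ω₄e^{iθ₄}.
Eliminating the other unknown: ω₄ = r₂ω₂ sin(θ₂−θ₃) / [r₄ sin(θ₄−θ₃)].
Numerator sine = -0.32392; denominator sine = -0.98196.
Result = 0.1427·1.62·(-0.32392) / (0.4889·(-0.98196)) = +0.15598 rad/s; magnitude 0.15598 rad/s.

0.156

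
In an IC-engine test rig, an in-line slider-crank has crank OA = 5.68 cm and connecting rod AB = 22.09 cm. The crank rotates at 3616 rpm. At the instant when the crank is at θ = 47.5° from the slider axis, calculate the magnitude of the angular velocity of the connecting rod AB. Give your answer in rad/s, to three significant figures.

ω = 378.7 rad/s (converted from 3616 rpm).
The rod makes angle φ with the slider axis where L sinφ = r sinθ; differentiating, L cosφ·φ̇ = r ω cosθ.
L cosφ = √(L² − r² sin²θ) = 0.21689 m.
|ω_rod| = r ω |cosθ| / √(L² − r² sin²θ) = 0.0568·378.7·0.67559/0.21689 = 66.995 rad/s.

67.0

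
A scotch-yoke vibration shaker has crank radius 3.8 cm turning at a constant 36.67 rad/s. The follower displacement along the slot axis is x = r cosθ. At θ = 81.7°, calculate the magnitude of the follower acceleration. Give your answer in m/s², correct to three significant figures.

7.38

ω = 36.67 rad/s
x = r cosθ ⇒ ẍ = −rω² cosθ (ω constant).
|a| = rω²|cosθ| = 0.038·(36.67)²·|cos 81.7°| = 7.3763 m/s².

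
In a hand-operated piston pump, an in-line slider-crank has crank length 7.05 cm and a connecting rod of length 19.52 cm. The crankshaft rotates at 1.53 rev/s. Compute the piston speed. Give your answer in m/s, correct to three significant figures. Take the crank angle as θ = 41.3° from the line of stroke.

0.572

ω = 2π·1.53 = 9.613 rad/s
For an in-line slider-crank, x = r cosθ + √(L² − r² sin²θ), so v = −rω sinθ·[1 + r cosθ/√(L² − r² sin²θ)].
With r = 0.0705 m, L = 0.1952 m, θ = 41.3°: √(L² − r² sin²θ) = 0.18957 m.
v = −0.0705·9.613·0.66000·[1 + 0.0705·0.75126/0.18957] = -0.57228 m/s.
|v| = 0.57228 m/s.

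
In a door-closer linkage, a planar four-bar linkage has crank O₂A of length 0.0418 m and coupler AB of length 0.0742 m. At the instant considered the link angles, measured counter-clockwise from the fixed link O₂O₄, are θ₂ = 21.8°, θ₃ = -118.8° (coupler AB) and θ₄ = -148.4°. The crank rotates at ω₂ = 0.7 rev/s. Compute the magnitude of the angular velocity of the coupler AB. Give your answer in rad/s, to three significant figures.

ω₂ = 4.398 rad/s (from 0.7 rev/s).
Differentiating the loop-closure r₂e^{iθ₂}+r₃e^{iθ₃}=r₁+r₄e^{iθ₄} gives r₂ω₂e^{iθ₂}+r₃ω₃e^{iθ₃}=r₄ω₄e^{iθ₄}.
Eliminating the other unknown: ω₃ = r₂ω₂ sin(θ₄−θ₂) / [r₃ sin(θ₃−θ₄)].
Numerator sine = -0.17021; denominator sine = +0.49394.
Result = 0.0418·4.398·(-0.17021) / (0.0742·(+0.49394)) = -0.8538 rad/s; magnitude 0.8538 rad/s.

0.854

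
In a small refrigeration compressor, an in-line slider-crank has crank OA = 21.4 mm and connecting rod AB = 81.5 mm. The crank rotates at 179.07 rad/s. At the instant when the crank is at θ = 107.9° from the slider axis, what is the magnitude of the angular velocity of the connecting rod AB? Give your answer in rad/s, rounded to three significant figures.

ω = 179.1 rad/s
The rod makes angle φ with the slider axis where L sinφ = r sinθ; differentiating, L cosφ·φ̇ = r ω cosθ.
L cosφ = √(L² − r² sin²θ) = 0.078915 m.
|ω_rod| = r ω |cosθ| / √(L² − r² sin²θ) = 0.0214·179.1·0.30736/0.078915 = 14.925 rad/s.

14.9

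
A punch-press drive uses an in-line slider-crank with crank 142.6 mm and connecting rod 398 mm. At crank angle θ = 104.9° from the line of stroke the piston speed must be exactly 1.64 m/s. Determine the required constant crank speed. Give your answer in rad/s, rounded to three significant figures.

13.2

For an in-line slider-crank, |v_piston| = rω|sinθ|·[1 + r cosθ/√(L² − r² sin²θ)].
With r = 0.1426 m, L = 0.398 m, θ = 104.9°: the bracketed kinematic factor |dx/dθ| = 0.12427 m.
ω = v/|dx/dθ| = 1.64/0.12427 = 13.197 rad/s.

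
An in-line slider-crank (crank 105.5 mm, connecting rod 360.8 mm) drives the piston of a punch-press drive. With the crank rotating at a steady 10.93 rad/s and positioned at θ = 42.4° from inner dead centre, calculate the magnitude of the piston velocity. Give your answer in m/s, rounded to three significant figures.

ω = 10.93 rad/s
For an in-line slider-crank, x = r cosθ + √(L² − r² sin²θ), so v = −rω sinθ·[1 + r cosθ/√(L² − r² sin²θ)].
With r = 0.1055 m, L = 0.3608 m, θ = 42.4°: √(L² − r² sin²θ) = 0.35372 m.
v = −0.1055·10.93·0.67430·[1 + 0.1055·0.73846/0.35372] = -0.9488 m/s.
|v| = 0.9488 m/s.

0.949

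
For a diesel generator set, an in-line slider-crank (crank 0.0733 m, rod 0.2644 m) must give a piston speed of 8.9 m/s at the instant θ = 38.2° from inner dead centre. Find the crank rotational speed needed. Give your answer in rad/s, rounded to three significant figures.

For an in-line slider-crank, |v_piston| = rω|sinθ|·[1 + r cosθ/√(L² − r² sin²θ)].
With r = 0.0733 m, L = 0.2644 m, θ = 38.2°: the bracketed kinematic factor |dx/dθ| = 0.055353 m.
ω = v/|dx/dθ| = 8.9/0.055353 = 160.79 rad/s.

161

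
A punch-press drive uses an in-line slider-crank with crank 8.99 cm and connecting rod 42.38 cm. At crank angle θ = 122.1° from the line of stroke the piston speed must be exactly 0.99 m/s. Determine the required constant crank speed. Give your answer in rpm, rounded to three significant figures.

140

For an in-line slider-crank, |v_piston| = rω|sinθ|·[1 + r cosθ/√(L² − r² sin²θ)].
With r = 0.0899 m, L = 0.4238 m, θ = 122.1°: the bracketed kinematic factor |dx/dθ| = 0.06743 m.
ω = v/|dx/dθ| = 0.99/0.06743 = 14.682 rad/s.
N = 60ω/(2π) = 140.2 rpm.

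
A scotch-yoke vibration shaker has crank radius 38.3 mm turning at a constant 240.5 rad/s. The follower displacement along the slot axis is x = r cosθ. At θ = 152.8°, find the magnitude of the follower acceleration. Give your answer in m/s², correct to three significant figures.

1970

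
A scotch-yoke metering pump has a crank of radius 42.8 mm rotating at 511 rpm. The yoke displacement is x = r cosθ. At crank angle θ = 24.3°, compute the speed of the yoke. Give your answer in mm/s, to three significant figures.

942

ω = 53.51 rad/s (from 511 rpm).
x = r cosθ ⇒ ẋ = −rω sinθ.
|v| = rω|sinθ| = 0.0428·53.51·|sin 24.3°| = 0.94249 m/s = 942.49 mm/s.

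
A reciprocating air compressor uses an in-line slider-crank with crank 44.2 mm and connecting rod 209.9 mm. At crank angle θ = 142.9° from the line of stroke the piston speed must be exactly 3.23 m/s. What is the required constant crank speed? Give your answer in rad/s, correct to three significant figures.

146

For an in-line slider-crank, |v_piston| = rω|sinθ|·[1 + r cosθ/√(L² − r² sin²θ)].
With r = 0.0442 m, L = 0.2099 m, θ = 142.9°: the bracketed kinematic factor |dx/dθ| = 0.022147 m.
ω = v/|dx/dθ| = 3.23/0.022147 = 145.84 rad/s.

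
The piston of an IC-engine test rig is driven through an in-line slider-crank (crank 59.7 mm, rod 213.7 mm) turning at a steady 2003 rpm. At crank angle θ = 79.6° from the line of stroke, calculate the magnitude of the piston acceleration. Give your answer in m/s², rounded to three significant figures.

237

ω = 2π·2003/60 = 209.8 rad/s
x(θ) = r cosθ + √(L² − r² sin²θ); with ω constant, a = ω²·d²x/dθ².
d²x/dθ² = −r cosθ − r²(cos2θ)/√u − r⁴ sin²2θ/(4u^{3/2}),  u = L² − r² sin²θ = 0.0422197 m².
Substituting r = 0.0597 m, L = 0.2137 m, θ = 79.6°: d²x/dθ² = +0.005392 m.
a = ω²·d²x/dθ² = (209.8)²·(+0.005392) = +237.23 m/s²;  |a| = 237.23 m/s².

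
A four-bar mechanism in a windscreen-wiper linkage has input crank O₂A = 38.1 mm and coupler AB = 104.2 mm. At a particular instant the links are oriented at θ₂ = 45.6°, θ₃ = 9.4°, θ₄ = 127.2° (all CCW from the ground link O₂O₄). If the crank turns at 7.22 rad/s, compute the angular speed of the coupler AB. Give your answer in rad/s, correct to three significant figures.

2.95

ω₂ = 7.22 rad/s
Differentiating the loop-closure r₂e^{iθ₂}+r₃e^{iθ₃}=r₁+r₄e^{iθ₄} gives r₂ω₂e^{iθ₂}+r₃ω₃e^{iθ₃}=r₄ω₄e^{iθ₄}.
Eliminating the other unknown: ω₃ = r₂ω₂ sin(θ₄−θ₂) / [r₃ sin(θ₃−θ₄)].
Numerator sine = +0.98927; denominator sine = -0.88458.
Result = 0.0381·7.22·(+0.98927) / (0.1042·(-0.88458)) = -2.9524 rad/s; magnitude 2.9524 rad/s.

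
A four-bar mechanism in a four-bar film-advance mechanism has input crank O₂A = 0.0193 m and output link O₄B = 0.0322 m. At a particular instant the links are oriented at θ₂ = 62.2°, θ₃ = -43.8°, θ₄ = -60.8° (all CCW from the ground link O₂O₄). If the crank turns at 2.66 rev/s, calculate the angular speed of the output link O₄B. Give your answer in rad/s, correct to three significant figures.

32.9

ω₂ = 16.71 rad/s (from 2.66 rev/s).
Differentiating the loop-closure r₂e^{iθ₂}+r₃e^{iθ₃}=r₁+r₄e^{iθ₄} gives r₂ω₂e^{iθ₂}+r₃ω₃e^{iθ₃}=r₄ω₄e^{iθ₄}.
Eliminating the other unknown: ω₄ = r₂ω₂ sin(θ₂−θ₃) / [r₄ sin(θ₄−θ₃)].
Numerator sine = +0.96126; denominator sine = -0.29237.
Result = 0.0193·16.71·(+0.96126) / (0.0322·(-0.29237)) = -32.936 rad/s; magnitude 32.936 rad/s.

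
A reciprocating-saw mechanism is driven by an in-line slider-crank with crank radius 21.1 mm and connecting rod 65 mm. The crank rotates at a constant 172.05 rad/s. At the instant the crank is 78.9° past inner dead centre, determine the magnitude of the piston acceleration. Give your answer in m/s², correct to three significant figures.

76.9

ω = 172.1 rad/s
x(θ) = r cosθ + √(L² − r² sin²θ); with ω constant, a = ω²·d²x/dθ².
d²x/dθ² = −r cosθ − r²(cos2θ)/√u − r⁴ sin²2θ/(4u^{3/2}),  u = L² − r² sin²θ = 0.00379629 m².
Substituting r = 0.0211 m, L = 0.065 m, θ = 78.9°: d²x/dθ² = +0.0025977 m.
a = ω²·d²x/dθ² = (172.1)²·(+0.0025977) = +76.895 m/s²;  |a| = 76.895 m/s².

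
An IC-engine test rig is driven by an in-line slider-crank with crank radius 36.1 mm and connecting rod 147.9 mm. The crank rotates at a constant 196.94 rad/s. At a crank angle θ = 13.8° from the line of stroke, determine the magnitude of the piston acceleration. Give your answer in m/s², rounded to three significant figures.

1660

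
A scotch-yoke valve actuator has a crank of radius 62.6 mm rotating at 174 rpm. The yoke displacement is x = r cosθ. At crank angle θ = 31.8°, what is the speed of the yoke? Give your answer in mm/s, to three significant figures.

601

ω = 18.22 rad/s (from 174 rpm).
x = r cosθ ⇒ ẋ = −rω sinθ.
|v| = rω|sinθ| = 0.0626·18.22·|sin 31.8°| = 0.60107 m/s = 601.07 mm/s.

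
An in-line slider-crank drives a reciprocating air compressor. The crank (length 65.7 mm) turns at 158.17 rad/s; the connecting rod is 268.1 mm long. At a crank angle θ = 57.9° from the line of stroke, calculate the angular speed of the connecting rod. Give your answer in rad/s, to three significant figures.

21.1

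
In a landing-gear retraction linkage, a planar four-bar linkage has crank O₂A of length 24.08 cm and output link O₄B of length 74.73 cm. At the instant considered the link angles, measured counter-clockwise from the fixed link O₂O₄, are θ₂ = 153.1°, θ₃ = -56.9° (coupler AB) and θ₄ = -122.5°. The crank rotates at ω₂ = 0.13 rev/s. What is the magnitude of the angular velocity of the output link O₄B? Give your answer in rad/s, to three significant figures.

ω₂ = 0.8168 rad/s (from 0.13 rev/s).
Differentiating the loop-closure r₂e^{iθ₂}+r₃e^{iθ₃}=r₁+r₄e^{iθ₄} gives r₂ω₂e^{iθ₂}+r₃ω₃e^{iθ₃}=r₄ω₄e^{iθ₄}.
Eliminating the other unknown: ω₄ = r₂ω₂ sin(θ₂−θ₃) / [r₄ sin(θ₄−θ₃)].
Numerator sine = -0.50000; denominator sine = -0.91068.
Result = 0.2408·0.8168·(-0.50000) / (0.7473·(-0.91068)) = +0.14451 rad/s; magnitude 0.14451 rad/s.

0.145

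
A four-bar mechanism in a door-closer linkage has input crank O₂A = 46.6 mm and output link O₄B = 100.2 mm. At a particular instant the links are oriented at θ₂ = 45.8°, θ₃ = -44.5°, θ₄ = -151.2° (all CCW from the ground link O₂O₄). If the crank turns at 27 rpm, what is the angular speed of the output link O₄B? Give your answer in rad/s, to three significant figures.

ω₂ = 2.827 rad/s (from 27 rpm).
Differentiating the loop-closure r₂e^{iθ₂}+r₃e^{iθ₃}=r₁+r₄e^{iθ₄} gives r₂ω₂e^{iθ₂}+r₃ω₃e^{iθ₃}=r₄ω₄e^{iθ₄}.
Eliminating the other unknown: ω₄ = r₂ω₂ sin(θ₂−θ₃) / [r₄ sin(θ₄−θ₃)].
Numerator sine = +0.99999; denominator sine = -0.95782.
Result = 0.0466·2.827·(+0.99999) / (0.1002·(-0.95782)) = -1.3728 rad/s; magnitude 1.3728 rad/s.

1.37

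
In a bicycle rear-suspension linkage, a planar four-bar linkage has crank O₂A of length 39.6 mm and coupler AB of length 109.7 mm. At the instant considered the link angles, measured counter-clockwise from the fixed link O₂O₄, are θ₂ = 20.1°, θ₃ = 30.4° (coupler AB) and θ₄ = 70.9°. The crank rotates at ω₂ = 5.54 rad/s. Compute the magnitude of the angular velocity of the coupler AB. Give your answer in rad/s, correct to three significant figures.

ω₂ = 5.54 rad/s
Differentiating the loop-closure r₂e^{iθ₂}+r₃e^{iθ₃}=r₁+r₄e^{iθ₄} gives r₂ω₂e^{iθ₂}+r₃ω₃e^{iθ₃}=r₄ω₄e^{iθ₄}.
Eliminating the other unknown: ω₃ = r₂ω₂ sin(θ₄−θ₂) / [r₃ sin(θ₃−θ₄)].
Numerator sine = +0.77494; denominator sine = -0.64945.
Result = 0.0396·5.54·(+0.77494) / (0.1097·(-0.64945)) = -2.3863 rad/s; magnitude 2.3863 rad/s.

2.39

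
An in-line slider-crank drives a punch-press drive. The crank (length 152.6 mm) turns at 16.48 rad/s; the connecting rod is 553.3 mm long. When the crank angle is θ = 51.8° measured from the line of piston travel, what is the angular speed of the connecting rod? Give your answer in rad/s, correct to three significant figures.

2.88

ω = 16.48 rad/s
The rod makes angle φ with the slider axis where L sinφ = r sinθ; differentiating, L cosφ·φ̇ = r ω cosθ.
L cosφ = √(L² − r² sin²θ) = 0.54015 m.
|ω_rod| = r ω |cosθ| / √(L² − r² sin²θ) = 0.1526·16.48·0.61841/0.54015 = 2.8792 rad/s.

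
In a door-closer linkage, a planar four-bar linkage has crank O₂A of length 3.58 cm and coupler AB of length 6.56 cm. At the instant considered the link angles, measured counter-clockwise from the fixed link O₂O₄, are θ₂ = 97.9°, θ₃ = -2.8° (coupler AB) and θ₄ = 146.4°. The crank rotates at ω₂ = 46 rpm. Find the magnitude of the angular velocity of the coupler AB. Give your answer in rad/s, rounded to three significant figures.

3.85

ω₂ = 4.817 rad/s (from 46 rpm).
Differentiating the loop-closure r₂e^{iθ₂}+r₃e^{iθ₃}=r₁+r₄e^{iθ₄} gives r₂ω₂e^{iθ₂}+r₃ω₃e^{iθ₃}=r₄ω₄e^{iθ₄}.
Eliminating the other unknown: ω₃ = r₂ω₂ sin(θ₄−θ₂) / [r₃ sin(θ₃−θ₄)].
Numerator sine = +0.74896; denominator sine = -0.51204.
Result = 0.0358·4.817·(+0.74896) / (0.0656·(-0.51204)) = -3.8452 rad/s; magnitude 3.8452 rad/s.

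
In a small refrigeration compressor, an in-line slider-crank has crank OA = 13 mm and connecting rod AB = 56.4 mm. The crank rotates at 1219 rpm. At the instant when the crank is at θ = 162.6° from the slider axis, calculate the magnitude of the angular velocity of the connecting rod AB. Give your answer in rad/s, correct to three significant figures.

ω = 127.7 rad/s (converted from 1219 rpm).
The rod makes angle φ with the slider axis where L sinφ = r sinθ; differentiating, L cosφ·φ̇ = r ω cosθ.
L cosφ = √(L² − r² sin²θ) = 0.056266 m.
|ω_rod| = r ω |cosθ| / √(L² − r² sin²θ) = 0.013·127.7·0.95424/0.056266 = 28.144 rad/s.

28.1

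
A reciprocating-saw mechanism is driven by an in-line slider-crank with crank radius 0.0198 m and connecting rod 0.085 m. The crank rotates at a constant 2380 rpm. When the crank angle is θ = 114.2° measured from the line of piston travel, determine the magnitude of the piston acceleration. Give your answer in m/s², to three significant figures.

697

ω = 2π·2380/60 = 249.2 rad/s
x(θ) = r cosθ + √(L² − r² sin²θ); with ω constant, a = ω²·d²x/dθ².
d²x/dθ² = −r cosθ − r²(cos2θ)/√u − r⁴ sin²2θ/(4u^{3/2}),  u = L² − r² sin²θ = 0.00689884 m².
Substituting r = 0.0198 m, L = 0.085 m, θ = 114.2°: d²x/dθ² = +0.011213 m.
a = ω²·d²x/dθ² = (249.2)²·(+0.011213) = +696.5 m/s²;  |a| = 696.5 m/s².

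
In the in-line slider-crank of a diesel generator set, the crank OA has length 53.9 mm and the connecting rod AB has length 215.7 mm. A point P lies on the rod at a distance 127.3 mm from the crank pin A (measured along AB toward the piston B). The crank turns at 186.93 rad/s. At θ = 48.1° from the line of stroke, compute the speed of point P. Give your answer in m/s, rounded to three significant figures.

ω = 186.9 rad/s.  Crank-pin speed |V_A| = rω = 10.076 m/s, perpendicular to OA.
Rod angle: sinφ = −(r/L) sinθ ⇒ φ = -10.719°; ω_rod = −rω cosθ/√(L²−r²sin²θ) = -31.749 rad/s.
V_P = V_A + ω_rod × AP, with AP = 0.1273 m along the rod.
Components: V_Px = −rω sinθ − a·ω_rod·sinφ = -8.251 m/s;  V_Py = rω cosθ + a·ω_rod·cosφ = +2.7576 m/s.
|V_P| = √(V_Px² + V_Py²) = 8.6997 m/s.

8.70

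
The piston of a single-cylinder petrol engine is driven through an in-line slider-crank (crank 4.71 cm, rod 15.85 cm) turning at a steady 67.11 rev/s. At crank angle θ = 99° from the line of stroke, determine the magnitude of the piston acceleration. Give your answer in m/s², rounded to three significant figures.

3780

ω = 2π·67.1 = 421.7 rad/s
x(θ) = r cosθ + √(L² − r² sin²θ); with ω constant, a = ω²·d²x/dθ².
d²x/dθ² = −r cosθ − r²(cos2θ)/√u − r⁴ sin²2θ/(4u^{3/2}),  u = L² − r² sin²θ = 0.0229581 m².
Substituting r = 0.0471 m, L = 0.1585 m, θ = 99°: d²x/dθ² = +0.021259 m.
a = ω²·d²x/dθ² = (421.7)²·(+0.021259) = +3779.8 m/s²;  |a| = 3779.8 m/s².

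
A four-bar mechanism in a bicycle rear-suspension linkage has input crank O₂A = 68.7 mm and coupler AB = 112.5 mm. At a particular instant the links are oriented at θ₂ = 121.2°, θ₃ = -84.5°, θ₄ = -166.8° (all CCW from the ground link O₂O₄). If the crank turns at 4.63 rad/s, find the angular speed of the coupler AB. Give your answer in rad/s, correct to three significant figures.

2.71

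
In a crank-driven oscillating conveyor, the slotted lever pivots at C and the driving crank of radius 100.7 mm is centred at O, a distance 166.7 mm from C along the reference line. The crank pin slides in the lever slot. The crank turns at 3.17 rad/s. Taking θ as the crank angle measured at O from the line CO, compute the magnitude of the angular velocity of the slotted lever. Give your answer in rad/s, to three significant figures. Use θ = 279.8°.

ω = 3.17 rad/s
Crank pin A relative to C: A = (d + r cosθ, r sinθ); lever angle φ = atan2(r sinθ, d + r cosθ).
Differentiating tanφ: φ̇ = rω(d cosθ + r)/(d² + r² + 2dr cosθ).
d² + r² + 2dr cosθ = |CA|² = 0.0436439 m²;  d cosθ + r = +0.12907 m.
|ω_lever| = |0.1007·3.17·+0.12907| / 0.0436439 = 0.94407 rad/s.

0.944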